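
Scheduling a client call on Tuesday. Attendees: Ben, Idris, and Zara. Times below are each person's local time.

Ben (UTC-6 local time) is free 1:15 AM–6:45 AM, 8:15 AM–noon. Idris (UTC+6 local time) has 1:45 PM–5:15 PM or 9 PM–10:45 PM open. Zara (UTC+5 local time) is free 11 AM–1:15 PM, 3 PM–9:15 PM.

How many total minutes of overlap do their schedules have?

180

Ben in UTC: 07:15-12:45, 14:15-18:00 (add 6h to convert from UTC-6).
Idris in UTC: 07:45-11:15, 15:00-16:45 (subtract 6h to convert from UTC+6).
Zara in UTC: 06:00-08:15, 10:00-16:15 (subtract 5h to convert from UTC+5).
Ben ∩ Idris: 07:45-11:15, 15:00-16:45.
Ben ∩ Idris ∩ Zara: 07:45-08:15, 10:00-11:15, 15:00-16:15.
Summing the common windows: 30 + 75 + 75 = 180 minutes.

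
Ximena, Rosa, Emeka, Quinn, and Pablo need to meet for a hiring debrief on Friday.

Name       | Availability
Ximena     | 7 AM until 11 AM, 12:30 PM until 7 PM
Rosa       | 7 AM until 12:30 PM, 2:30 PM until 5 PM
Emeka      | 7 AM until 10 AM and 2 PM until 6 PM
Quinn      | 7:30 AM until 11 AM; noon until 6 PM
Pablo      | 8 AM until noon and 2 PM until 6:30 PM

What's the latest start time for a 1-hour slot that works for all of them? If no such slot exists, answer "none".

Ximena ∩ Rosa: 07:00-11:00, 14:30-17:00.
Ximena ∩ Rosa ∩ Emeka: 07:00-10:00, 14:30-17:00.
Ximena ∩ Rosa ∩ Emeka ∩ Quinn: 07:30-10:00, 14:30-17:00.
Ximena ∩ Rosa ∩ Emeka ∩ Quinn ∩ Pablo: 08:00-10:00, 14:30-17:00.
Those are the intersection windows.
The last common window of at least 60 minutes is 14:30-17:00; a 60-minute meeting can start as late as 16:00 and still end by 17:00.

16:00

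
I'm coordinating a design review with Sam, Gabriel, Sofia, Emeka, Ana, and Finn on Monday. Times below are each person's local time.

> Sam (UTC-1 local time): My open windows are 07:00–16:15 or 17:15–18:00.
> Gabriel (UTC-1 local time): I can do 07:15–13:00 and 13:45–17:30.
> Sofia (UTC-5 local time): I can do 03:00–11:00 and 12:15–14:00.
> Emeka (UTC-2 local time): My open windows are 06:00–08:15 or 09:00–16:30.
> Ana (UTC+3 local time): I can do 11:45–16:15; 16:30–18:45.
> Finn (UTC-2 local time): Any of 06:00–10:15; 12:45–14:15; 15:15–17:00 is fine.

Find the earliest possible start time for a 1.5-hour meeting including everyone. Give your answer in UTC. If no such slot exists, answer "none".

08:45

Sam in UTC: 08:00-17:15, 18:15-19:00 (add 1h to convert from UTC-1).
Gabriel in UTC: 08:15-14:00, 14:45-18:30 (add 1h to convert from UTC-1).
Sofia in UTC: 08:00-16:00, 17:15-19:00 (add 5h to convert from UTC-5).
Emeka in UTC: 08:00-10:15, 11:00-18:30 (add 2h to convert from UTC-2).
Ana in UTC: 08:45-13:15, 13:30-15:45 (subtract 3h to convert from UTC+3).
Finn in UTC: 08:00-12:15, 14:45-16:15, 17:15-19:00 (add 2h to convert from UTC-2).
Sam ∩ Gabriel: 08:15-14:00, 14:45-17:15, 18:15-18:30.
Sam ∩ Gabriel ∩ Sofia: 08:15-14:00, 14:45-16:00, 18:15-18:30.
Sam ∩ Gabriel ∩ Sofia ∩ Emeka: 08:15-10:15, 11:00-14:00, 14:45-16:00, 18:15-18:30.
Sam ∩ Gabriel ∩ Sofia ∩ Emeka ∩ Ana: 08:45-10:15, 11:00-13:15, 13:30-14:00, 14:45-15:45.
Sam ∩ Gabriel ∩ Sofia ∩ Emeka ∩ Ana ∩ Finn: 08:45-10:15, 11:00-12:15, 14:45-15:45.
The first common window of at least 90 minutes is 08:45-10:15, so the earliest start is 08:45.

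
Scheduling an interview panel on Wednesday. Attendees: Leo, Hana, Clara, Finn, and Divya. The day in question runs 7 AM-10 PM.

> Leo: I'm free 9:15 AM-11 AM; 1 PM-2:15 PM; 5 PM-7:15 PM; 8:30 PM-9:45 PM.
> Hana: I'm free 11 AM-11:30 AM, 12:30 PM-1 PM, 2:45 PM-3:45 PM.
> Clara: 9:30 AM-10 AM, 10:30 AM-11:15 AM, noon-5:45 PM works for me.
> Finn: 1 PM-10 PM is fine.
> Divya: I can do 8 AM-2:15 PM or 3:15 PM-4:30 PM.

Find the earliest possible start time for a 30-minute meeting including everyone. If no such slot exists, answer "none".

none

Leo ∩ Hana: ∅.
Leo ∩ Hana ∩ Clara: ∅.
Leo ∩ Hana ∩ Clara ∩ Finn: ∅.
Leo ∩ Hana ∩ Clara ∩ Finn ∩ Divya: ∅.
There is no time when everyone is free.
No common window is at least 30 minutes long.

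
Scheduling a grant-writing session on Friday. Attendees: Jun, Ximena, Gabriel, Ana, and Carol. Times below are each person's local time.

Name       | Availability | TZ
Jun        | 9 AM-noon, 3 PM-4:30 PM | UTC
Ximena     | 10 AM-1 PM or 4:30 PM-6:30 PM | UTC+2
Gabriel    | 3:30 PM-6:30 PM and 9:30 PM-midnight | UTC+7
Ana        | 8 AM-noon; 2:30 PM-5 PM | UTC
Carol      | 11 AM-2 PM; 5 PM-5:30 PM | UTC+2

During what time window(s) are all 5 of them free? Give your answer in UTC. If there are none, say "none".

09:00-11:00, 15:00-15:30

Jun in UTC: 09:00-12:00, 15:00-16:30.
Ximena in UTC: 08:00-11:00, 14:30-16:30 (subtract 2h to convert from UTC+2).
Gabriel in UTC: 08:30-11:30, 14:30-17:00 (subtract 7h to convert from UTC+7).
Ana in UTC: 08:00-12:00, 14:30-17:00.
Carol in UTC: 09:00-12:00, 15:00-15:30 (subtract 2h to convert from UTC+2).
Jun ∩ Ximena: 09:00-11:00, 15:00-16:30.
Jun ∩ Ximena ∩ Gabriel: 09:00-11:00, 15:00-16:30.
Jun ∩ Ximena ∩ Gabriel ∩ Ana: 09:00-11:00, 15:00-16:30.
Jun ∩ Ximena ∩ Gabriel ∩ Ana ∩ Carol: 09:00-11:00, 15:00-15:30.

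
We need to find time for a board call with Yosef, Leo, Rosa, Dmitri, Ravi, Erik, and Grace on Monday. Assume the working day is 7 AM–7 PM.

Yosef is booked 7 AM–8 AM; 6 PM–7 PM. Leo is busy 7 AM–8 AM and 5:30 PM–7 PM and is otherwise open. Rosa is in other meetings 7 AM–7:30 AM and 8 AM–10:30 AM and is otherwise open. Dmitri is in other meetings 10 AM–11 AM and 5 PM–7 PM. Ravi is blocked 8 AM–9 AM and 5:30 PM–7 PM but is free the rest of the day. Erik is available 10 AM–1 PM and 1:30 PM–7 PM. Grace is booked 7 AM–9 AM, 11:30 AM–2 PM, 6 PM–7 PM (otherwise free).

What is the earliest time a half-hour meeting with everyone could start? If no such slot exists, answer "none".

11:00

Yosef free: 08:00-18:00 (invert busy blocks within the working day).
Leo free: 08:00-17:30 (invert busy blocks within the working day).
Rosa free: 07:30-08:00, 10:30-19:00 (invert busy blocks within the working day).
Dmitri free: 07:00-10:00, 11:00-17:00 (invert busy blocks within the working day).
Ravi free: 07:00-08:00, 09:00-17:30 (invert busy blocks within the working day).
Erik free: 10:00-13:00, 13:30-19:00.
Grace free: 09:00-11:30, 14:00-18:00 (invert busy blocks within the working day).
Yosef ∩ Leo: 08:00-17:30.
Yosef ∩ Leo ∩ Rosa: 10:30-17:30.
Yosef ∩ Leo ∩ Rosa ∩ Dmitri: 11:00-17:00.
Yosef ∩ Leo ∩ Rosa ∩ Dmitri ∩ Ravi: 11:00-17:00.
Yosef ∩ Leo ∩ Rosa ∩ Dmitri ∩ Ravi ∩ Erik: 11:00-13:00, 13:30-17:00.
Yosef ∩ Leo ∩ Rosa ∩ Dmitri ∩ Ravi ∩ Erik ∩ Grace: 11:00-11:30, 14:00-17:00.
The first common window of at least 30 minutes is 11:00-11:30, so the earliest start is 11:00.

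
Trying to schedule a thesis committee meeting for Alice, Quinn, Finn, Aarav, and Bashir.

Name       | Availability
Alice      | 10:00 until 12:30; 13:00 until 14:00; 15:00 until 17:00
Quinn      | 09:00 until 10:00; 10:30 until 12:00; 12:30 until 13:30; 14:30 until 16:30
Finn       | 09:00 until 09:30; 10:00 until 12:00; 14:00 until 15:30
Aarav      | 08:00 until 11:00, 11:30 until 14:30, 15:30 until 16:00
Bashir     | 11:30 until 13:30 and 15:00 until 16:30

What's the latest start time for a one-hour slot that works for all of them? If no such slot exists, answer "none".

none

Alice ∩ Quinn: 10:30-12:00, 13:00-13:30, 15:00-16:30.
Alice ∩ Quinn ∩ Finn: 10:30-12:00, 15:00-15:30.
Alice ∩ Quinn ∩ Finn ∩ Aarav: 10:30-11:00, 11:30-12:00.
Alice ∩ Quinn ∩ Finn ∩ Aarav ∩ Bashir: 11:30-12:00.
Those are the intersection windows.
No common window is at least 60 minutes long.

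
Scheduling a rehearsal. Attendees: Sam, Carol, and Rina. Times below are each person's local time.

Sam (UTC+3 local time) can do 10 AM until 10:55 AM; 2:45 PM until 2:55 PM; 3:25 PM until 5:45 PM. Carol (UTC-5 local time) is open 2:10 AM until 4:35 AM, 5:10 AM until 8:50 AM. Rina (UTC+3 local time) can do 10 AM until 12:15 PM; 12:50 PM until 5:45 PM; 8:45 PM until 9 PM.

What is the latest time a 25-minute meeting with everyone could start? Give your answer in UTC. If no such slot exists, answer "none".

13:25

Sam in UTC: 07:00-07:55, 11:45-11:55, 12:25-14:45 (subtract 3h to convert from UTC+3).
Carol in UTC: 07:10-09:35, 10:10-13:50 (add 5h to convert from UTC-5).
Rina in UTC: 07:00-09:15, 09:50-14:45, 17:45-18:00 (subtract 3h to convert from UTC+3).
Sam ∩ Carol: 07:10-07:55, 11:45-11:55, 12:25-13:50.
Sam ∩ Carol ∩ Rina: 07:10-07:55, 11:45-11:55, 12:25-13:50.
Those are the intersection windows.
The last common window of at least 25 minutes is 12:25-13:50; a 25-minute meeting can start as late as 13:25 and still end by 13:50.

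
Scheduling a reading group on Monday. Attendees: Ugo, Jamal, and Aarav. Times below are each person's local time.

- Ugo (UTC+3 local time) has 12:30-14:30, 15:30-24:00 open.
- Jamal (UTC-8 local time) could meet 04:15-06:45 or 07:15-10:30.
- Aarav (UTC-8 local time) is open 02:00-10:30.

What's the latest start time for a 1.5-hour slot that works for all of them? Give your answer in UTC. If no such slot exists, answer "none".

17:00

Ugo in UTC: 09:30-11:30, 12:30-21:00 (subtract 3h to convert from UTC+3).
Jamal in UTC: 12:15-14:45, 15:15-18:30 (add 8h to convert from UTC-8).
Aarav in UTC: 10:00-18:30 (add 8h to convert from UTC-8).
Ugo ∩ Jamal: 12:30-14:45, 15:15-18:30.
Ugo ∩ Jamal ∩ Aarav: 12:30-14:45, 15:15-18:30.
The last common window of at least 90 minutes is 15:15-18:30; a 90-minute meeting can start as late as 17:00 and still end by 18:30.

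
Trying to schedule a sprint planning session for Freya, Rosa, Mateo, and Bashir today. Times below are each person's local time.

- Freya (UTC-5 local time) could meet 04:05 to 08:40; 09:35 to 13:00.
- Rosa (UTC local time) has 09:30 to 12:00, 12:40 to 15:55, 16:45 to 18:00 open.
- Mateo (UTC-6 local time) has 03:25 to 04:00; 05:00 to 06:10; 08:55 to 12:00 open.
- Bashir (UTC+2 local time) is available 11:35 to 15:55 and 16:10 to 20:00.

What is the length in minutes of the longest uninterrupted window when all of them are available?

75

Freya in UTC: 09:05-13:40, 14:35-18:00 (add 5h to convert from UTC-5).
Rosa in UTC: 09:30-12:00, 12:40-15:55, 16:45-18:00.
Mateo in UTC: 09:25-10:00, 11:00-12:10, 14:55-18:00 (add 6h to convert from UTC-6).
Bashir in UTC: 09:35-13:55, 14:10-18:00 (subtract 2h to convert from UTC+2).
Freya ∩ Rosa: 09:30-12:00, 12:40-13:40, 14:35-15:55, 16:45-18:00.
Freya ∩ Rosa ∩ Mateo: 09:30-10:00, 11:00-12:00, 14:55-15:55, 16:45-18:00.
Freya ∩ Rosa ∩ Mateo ∩ Bashir: 09:35-10:00, 11:00-12:00, 14:55-15:55, 16:45-18:00.
The longest is 16:45-18:00 at 75 minutes.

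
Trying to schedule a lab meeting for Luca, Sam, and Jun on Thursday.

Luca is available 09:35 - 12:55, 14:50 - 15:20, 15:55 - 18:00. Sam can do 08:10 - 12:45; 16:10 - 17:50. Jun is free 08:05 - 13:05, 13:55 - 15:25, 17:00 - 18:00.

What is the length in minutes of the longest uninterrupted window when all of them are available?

Luca ∩ Sam: 09:35-12:45, 16:10-17:50.
Luca ∩ Sam ∩ Jun: 09:35-12:45, 17:00-17:50.
Those are the intersection windows.
The longest is 09:35-12:45 at 190 minutes.

190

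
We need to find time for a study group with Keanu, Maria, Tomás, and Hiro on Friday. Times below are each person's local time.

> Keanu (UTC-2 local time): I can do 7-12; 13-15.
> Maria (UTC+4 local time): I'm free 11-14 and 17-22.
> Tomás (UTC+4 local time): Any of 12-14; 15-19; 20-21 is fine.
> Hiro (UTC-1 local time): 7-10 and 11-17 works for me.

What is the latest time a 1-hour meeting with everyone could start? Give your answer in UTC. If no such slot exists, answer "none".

16:00

Keanu in UTC: 09:00-14:00, 15:00-17:00 (add 2h to convert from UTC-2).
Maria in UTC: 07:00-10:00, 13:00-18:00 (subtract 4h to convert from UTC+4).
Tomás in UTC: 08:00-10:00, 11:00-15:00, 16:00-17:00 (subtract 4h to convert from UTC+4).
Hiro in UTC: 08:00-11:00, 12:00-18:00 (add 1h to convert from UTC-1).
Keanu ∩ Maria: 09:00-10:00, 13:00-14:00, 15:00-17:00.
Keanu ∩ Maria ∩ Tomás: 09:00-10:00, 13:00-14:00, 16:00-17:00.
Keanu ∩ Maria ∩ Tomás ∩ Hiro: 09:00-10:00, 13:00-14:00, 16:00-17:00.
The last common window of at least 60 minutes is 16:00-17:00; a 60-minute meeting can start as late as 16:00 and still end by 17:00.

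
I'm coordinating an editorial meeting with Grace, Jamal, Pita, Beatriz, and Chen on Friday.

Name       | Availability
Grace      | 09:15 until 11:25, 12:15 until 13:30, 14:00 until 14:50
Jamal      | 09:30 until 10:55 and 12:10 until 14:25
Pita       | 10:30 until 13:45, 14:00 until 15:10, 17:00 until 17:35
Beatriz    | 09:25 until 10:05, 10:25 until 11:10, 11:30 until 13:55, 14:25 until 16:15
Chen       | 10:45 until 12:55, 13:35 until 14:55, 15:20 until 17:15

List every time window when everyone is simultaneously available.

Grace ∩ Jamal: 09:30-10:55, 12:15-13:30, 14:00-14:25.
Grace ∩ Jamal ∩ Pita: 10:30-10:55, 12:15-13:30, 14:00-14:25.
Grace ∩ Jamal ∩ Pita ∩ Beatriz: 10:30-10:55, 12:15-13:30.
Grace ∩ Jamal ∩ Pita ∩ Beatriz ∩ Chen: 10:45-10:55, 12:15-12:55.
Those are the intersection windows.

10:45-10:55, 12:15-12:55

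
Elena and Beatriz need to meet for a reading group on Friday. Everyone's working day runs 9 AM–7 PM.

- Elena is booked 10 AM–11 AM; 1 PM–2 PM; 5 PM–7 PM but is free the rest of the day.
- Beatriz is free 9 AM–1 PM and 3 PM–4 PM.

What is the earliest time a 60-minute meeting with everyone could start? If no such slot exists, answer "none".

Elena free: 09:00-10:00, 11:00-13:00, 14:00-17:00 (invert busy blocks within the working day).
Beatriz free: 09:00-13:00, 15:00-16:00.
Elena ∩ Beatriz: 09:00-10:00, 11:00-13:00, 15:00-16:00.
The first common window of at least 60 minutes is 09:00-10:00, so the earliest start is 09:00.

09:00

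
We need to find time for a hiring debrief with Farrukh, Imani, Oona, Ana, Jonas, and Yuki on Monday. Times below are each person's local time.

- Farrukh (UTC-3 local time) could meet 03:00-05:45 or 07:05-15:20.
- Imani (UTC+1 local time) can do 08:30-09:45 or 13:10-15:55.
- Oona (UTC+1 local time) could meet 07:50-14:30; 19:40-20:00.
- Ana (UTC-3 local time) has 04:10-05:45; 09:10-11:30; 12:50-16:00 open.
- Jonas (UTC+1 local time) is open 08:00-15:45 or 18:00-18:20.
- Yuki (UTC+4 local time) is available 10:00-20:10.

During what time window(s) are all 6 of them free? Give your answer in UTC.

Farrukh in UTC: 06:00-08:45, 10:05-18:20 (add 3h to convert from UTC-3).
Imani in UTC: 07:30-08:45, 12:10-14:55 (subtract 1h to convert from UTC+1).
Oona in UTC: 06:50-13:30, 18:40-19:00 (subtract 1h to convert from UTC+1).
Ana in UTC: 07:10-08:45, 12:10-14:30, 15:50-19:00 (add 3h to convert from UTC-3).
Jonas in UTC: 07:00-14:45, 17:00-17:20 (subtract 1h to convert from UTC+1).
Yuki in UTC: 06:00-16:10 (subtract 4h to convert from UTC+4).
Farrukh ∩ Imani: 07:30-08:45, 12:10-14:55.
Farrukh ∩ Imani ∩ Oona: 07:30-08:45, 12:10-13:30.
Farrukh ∩ Imani ∩ Oona ∩ Ana: 07:30-08:45, 12:10-13:30.
Farrukh ∩ Imani ∩ Oona ∩ Ana ∩ Jonas: 07:30-08:45, 12:10-13:30.
Farrukh ∩ Imani ∩ Oona ∩ Ana ∩ Jonas ∩ Yuki: 07:30-08:45, 12:10-13:30.
Those are the intersection windows.

07:30-08:45, 12:10-13:30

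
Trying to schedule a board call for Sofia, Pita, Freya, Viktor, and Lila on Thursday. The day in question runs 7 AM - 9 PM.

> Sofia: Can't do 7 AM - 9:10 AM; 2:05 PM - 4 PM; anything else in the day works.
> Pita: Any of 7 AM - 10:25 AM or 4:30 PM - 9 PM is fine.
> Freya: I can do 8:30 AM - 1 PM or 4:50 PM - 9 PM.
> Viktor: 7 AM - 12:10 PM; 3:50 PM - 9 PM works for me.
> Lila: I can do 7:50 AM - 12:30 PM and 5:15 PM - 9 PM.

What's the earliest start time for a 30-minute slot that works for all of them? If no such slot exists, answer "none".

Sofia free: 09:10-14:05, 16:00-21:00 (invert busy blocks within the working day).
Pita free: 07:00-10:25, 16:30-21:00.
Freya free: 08:30-13:00, 16:50-21:00.
Viktor free: 07:00-12:10, 15:50-21:00.
Lila free: 07:50-12:30, 17:15-21:00.
Sofia ∩ Pita: 09:10-10:25, 16:30-21:00.
Sofia ∩ Pita ∩ Freya: 09:10-10:25, 16:50-21:00.
Sofia ∩ Pita ∩ Freya ∩ Viktor: 09:10-10:25, 16:50-21:00.
Sofia ∩ Pita ∩ Freya ∩ Viktor ∩ Lila: 09:10-10:25, 17:15-21:00.
The first common window of at least 30 minutes is 09:10-10:25, so the earliest start is 09:10.

09:10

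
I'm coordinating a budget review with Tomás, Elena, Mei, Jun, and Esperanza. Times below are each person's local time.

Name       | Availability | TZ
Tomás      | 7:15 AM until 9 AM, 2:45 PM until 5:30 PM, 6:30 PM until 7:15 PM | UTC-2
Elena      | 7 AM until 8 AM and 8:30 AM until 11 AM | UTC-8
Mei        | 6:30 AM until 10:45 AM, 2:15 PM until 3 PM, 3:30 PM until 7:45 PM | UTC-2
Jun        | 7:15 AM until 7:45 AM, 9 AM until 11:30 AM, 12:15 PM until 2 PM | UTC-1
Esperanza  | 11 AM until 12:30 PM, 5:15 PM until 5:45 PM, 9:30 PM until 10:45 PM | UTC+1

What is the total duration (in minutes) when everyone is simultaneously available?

0

Tomás in UTC: 09:15-11:00, 16:45-19:30, 20:30-21:15 (add 2h to convert from UTC-2).
Elena in UTC: 15:00-16:00, 16:30-19:00 (add 8h to convert from UTC-8).
Mei in UTC: 08:30-12:45, 16:15-17:00, 17:30-21:45 (add 2h to convert from UTC-2).
Jun in UTC: 08:15-08:45, 10:00-12:30, 13:15-15:00 (add 1h to convert from UTC-1).
Esperanza in UTC: 10:00-11:30, 16:15-16:45, 20:30-21:45 (subtract 1h to convert from UTC+1).
Tomás ∩ Elena: 16:45-19:00.
Tomás ∩ Elena ∩ Mei: 16:45-17:00, 17:30-19:00.
Tomás ∩ Elena ∩ Mei ∩ Jun: ∅.
Tomás ∩ Elena ∩ Mei ∩ Jun ∩ Esperanza: ∅.
There is no time when everyone is free.
There is no common window, so the total is 0 minutes.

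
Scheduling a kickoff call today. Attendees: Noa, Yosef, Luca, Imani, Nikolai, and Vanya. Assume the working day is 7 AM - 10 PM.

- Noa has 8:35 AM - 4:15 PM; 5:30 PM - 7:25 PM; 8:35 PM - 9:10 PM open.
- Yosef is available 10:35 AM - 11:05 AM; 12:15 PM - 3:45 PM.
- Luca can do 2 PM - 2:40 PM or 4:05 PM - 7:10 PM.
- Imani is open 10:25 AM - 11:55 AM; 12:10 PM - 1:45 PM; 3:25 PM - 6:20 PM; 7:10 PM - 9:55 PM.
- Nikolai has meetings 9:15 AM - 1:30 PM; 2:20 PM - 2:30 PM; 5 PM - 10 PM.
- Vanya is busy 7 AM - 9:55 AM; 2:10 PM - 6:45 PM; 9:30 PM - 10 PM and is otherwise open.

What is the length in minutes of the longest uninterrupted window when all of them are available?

0

Noa free: 08:35-16:15, 17:30-19:25, 20:35-21:10.
Yosef free: 10:35-11:05, 12:15-15:45.
Luca free: 14:00-14:40, 16:05-19:10.
Imani free: 10:25-11:55, 12:10-13:45, 15:25-18:20, 19:10-21:55.
Nikolai free: 07:00-09:15, 13:30-14:20, 14:30-17:00 (invert busy blocks within the working day).
Vanya free: 09:55-14:10, 18:45-21:30 (invert busy blocks within the working day).
Noa ∩ Yosef: 10:35-11:05, 12:15-15:45.
Noa ∩ Yosef ∩ Luca: 14:00-14:40.
Noa ∩ Yosef ∩ Luca ∩ Imani: ∅.
Noa ∩ Yosef ∩ Luca ∩ Imani ∩ Nikolai: ∅.
Noa ∩ Yosef ∩ Luca ∩ Imani ∩ Nikolai ∩ Vanya: ∅.
There is no time when everyone is free.
No common window exists, so the longest block is 0 minutes.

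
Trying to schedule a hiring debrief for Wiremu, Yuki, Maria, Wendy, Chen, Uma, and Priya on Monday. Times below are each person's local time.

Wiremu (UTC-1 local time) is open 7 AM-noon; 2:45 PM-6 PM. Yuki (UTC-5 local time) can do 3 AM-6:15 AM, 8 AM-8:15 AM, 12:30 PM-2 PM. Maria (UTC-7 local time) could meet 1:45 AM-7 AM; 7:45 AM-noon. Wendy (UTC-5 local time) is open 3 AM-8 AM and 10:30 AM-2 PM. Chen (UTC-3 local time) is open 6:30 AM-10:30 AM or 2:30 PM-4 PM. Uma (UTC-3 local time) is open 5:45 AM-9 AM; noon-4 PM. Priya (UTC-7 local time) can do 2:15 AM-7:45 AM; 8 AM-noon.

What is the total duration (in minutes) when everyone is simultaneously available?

Wiremu in UTC: 08:00-13:00, 15:45-19:00 (add 1h to convert from UTC-1).
Yuki in UTC: 08:00-11:15, 13:00-13:15, 17:30-19:00 (add 5h to convert from UTC-5).
Maria in UTC: 08:45-14:00, 14:45-19:00 (add 7h to convert from UTC-7).
Wendy in UTC: 08:00-13:00, 15:30-19:00 (add 5h to convert from UTC-5).
Chen in UTC: 09:30-13:30, 17:30-19:00 (add 3h to convert from UTC-3).
Uma in UTC: 08:45-12:00, 15:00-19:00 (add 3h to convert from UTC-3).
Priya in UTC: 09:15-14:45, 15:00-19:00 (add 7h to convert from UTC-7).
Wiremu ∩ Yuki: 08:00-11:15, 17:30-19:00.
Wiremu ∩ Yuki ∩ Maria: 08:45-11:15, 17:30-19:00.
Wiremu ∩ Yuki ∩ Maria ∩ Wendy: 08:45-11:15, 17:30-19:00.
Wiremu ∩ Yuki ∩ Maria ∩ Wendy ∩ Chen: 09:30-11:15, 17:30-19:00.
Wiremu ∩ Yuki ∩ Maria ∩ Wendy ∩ Chen ∩ Uma: 09:30-11:15, 17:30-19:00.
Wiremu ∩ Yuki ∩ Maria ∩ Wendy ∩ Chen ∩ Uma ∩ Priya: 09:30-11:15, 17:30-19:00.
Summing the common windows: 105 + 90 = 195 minutes.

195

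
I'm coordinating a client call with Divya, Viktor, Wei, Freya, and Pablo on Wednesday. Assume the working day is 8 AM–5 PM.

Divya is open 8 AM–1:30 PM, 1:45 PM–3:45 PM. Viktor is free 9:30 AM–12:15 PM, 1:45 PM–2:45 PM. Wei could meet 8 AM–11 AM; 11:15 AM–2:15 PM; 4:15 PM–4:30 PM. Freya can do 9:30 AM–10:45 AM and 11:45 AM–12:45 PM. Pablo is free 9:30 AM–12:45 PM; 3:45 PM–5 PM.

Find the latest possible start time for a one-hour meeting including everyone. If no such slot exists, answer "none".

Divya ∩ Viktor: 09:30-12:15, 13:45-14:45.
Divya ∩ Viktor ∩ Wei: 09:30-11:00, 11:15-12:15, 13:45-14:15.
Divya ∩ Viktor ∩ Wei ∩ Freya: 09:30-10:45, 11:45-12:15.
Divya ∩ Viktor ∩ Wei ∩ Freya ∩ Pablo: 09:30-10:45, 11:45-12:15.
The last common window of at least 60 minutes is 09:30-10:45; a 60-minute meeting can start as late as 09:45 and still end by 10:45.

09:45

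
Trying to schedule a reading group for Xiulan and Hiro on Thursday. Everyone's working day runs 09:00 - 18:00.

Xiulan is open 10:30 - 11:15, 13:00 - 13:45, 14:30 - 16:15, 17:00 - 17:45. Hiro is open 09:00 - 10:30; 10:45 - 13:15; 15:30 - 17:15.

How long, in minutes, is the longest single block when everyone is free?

45

Xiulan ∩ Hiro: 10:45-11:15, 13:00-13:15, 15:30-16:15, 17:00-17:15.
Those are the intersection windows.
The longest is 15:30-16:15 at 45 minutes.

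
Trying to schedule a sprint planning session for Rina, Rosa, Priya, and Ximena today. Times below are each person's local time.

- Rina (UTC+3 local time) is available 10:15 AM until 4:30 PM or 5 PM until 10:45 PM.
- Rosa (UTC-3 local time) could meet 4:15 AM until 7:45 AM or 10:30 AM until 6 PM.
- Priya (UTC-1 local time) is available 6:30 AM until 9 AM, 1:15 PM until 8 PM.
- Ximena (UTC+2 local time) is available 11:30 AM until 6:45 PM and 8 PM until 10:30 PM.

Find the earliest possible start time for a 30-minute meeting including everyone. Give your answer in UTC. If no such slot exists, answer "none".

Rina in UTC: 07:15-13:30, 14:00-19:45 (subtract 3h to convert from UTC+3).
Rosa in UTC: 07:15-10:45, 13:30-21:00 (add 3h to convert from UTC-3).
Priya in UTC: 07:30-10:00, 14:15-21:00 (add 1h to convert from UTC-1).
Ximena in UTC: 09:30-16:45, 18:00-20:30 (subtract 2h to convert from UTC+2).
Rina ∩ Rosa: 07:15-10:45, 14:00-19:45.
Rina ∩ Rosa ∩ Priya: 07:30-10:00, 14:15-19:45.
Rina ∩ Rosa ∩ Priya ∩ Ximena: 09:30-10:00, 14:15-16:45, 18:00-19:45.
So the common availability across everyone is 09:30-10:00, 14:15-16:45, 18:00-19:45.
The first common window of at least 30 minutes is 09:30-10:00, so the earliest start is 09:30.

09:30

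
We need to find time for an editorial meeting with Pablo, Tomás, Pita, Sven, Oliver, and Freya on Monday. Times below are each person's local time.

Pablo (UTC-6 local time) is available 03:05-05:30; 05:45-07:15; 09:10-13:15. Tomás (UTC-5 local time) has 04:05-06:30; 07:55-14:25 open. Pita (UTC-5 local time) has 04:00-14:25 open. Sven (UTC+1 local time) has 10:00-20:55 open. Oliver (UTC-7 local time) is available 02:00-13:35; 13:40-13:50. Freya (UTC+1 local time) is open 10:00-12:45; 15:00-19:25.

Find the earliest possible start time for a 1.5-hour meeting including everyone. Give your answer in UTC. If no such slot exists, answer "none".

Pablo in UTC: 09:05-11:30, 11:45-13:15, 15:10-19:15 (add 6h to convert from UTC-6).
Tomás in UTC: 09:05-11:30, 12:55-19:25 (add 5h to convert from UTC-5).
Pita in UTC: 09:00-19:25 (add 5h to convert from UTC-5).
Sven in UTC: 09:00-19:55 (subtract 1h to convert from UTC+1).
Oliver in UTC: 09:00-20:35, 20:40-20:50 (add 7h to convert from UTC-7).
Freya in UTC: 09:00-11:45, 14:00-18:25 (subtract 1h to convert from UTC+1).
Pablo ∩ Tomás: 09:05-11:30, 12:55-13:15, 15:10-19:15.
Pablo ∩ Tomás ∩ Pita: 09:05-11:30, 12:55-13:15, 15:10-19:15.
Pablo ∩ Tomás ∩ Pita ∩ Sven: 09:05-11:30, 12:55-13:15, 15:10-19:15.
Pablo ∩ Tomás ∩ Pita ∩ Sven ∩ Oliver: 09:05-11:30, 12:55-13:15, 15:10-19:15.
Pablo ∩ Tomás ∩ Pita ∩ Sven ∩ Oliver ∩ Freya: 09:05-11:30, 15:10-18:25.
So the common availability across everyone is 09:05-11:30, 15:10-18:25.
The first common window of at least 90 minutes is 09:05-11:30, so the earliest start is 09:05.

09:05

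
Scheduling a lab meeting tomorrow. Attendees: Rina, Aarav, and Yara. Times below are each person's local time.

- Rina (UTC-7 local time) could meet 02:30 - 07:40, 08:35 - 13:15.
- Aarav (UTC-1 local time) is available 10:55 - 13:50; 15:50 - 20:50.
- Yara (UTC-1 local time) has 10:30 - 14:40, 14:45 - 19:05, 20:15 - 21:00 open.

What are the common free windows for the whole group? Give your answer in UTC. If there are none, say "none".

11:55-14:40, 16:50-20:05

Rina in UTC: 09:30-14:40, 15:35-20:15 (add 7h to convert from UTC-7).
Aarav in UTC: 11:55-14:50, 16:50-21:50 (add 1h to convert from UTC-1).
Yara in UTC: 11:30-15:40, 15:45-20:05, 21:15-22:00 (add 1h to convert from UTC-1).
Rina ∩ Aarav: 11:55-14:40, 16:50-20:15.
Rina ∩ Aarav ∩ Yara: 11:55-14:40, 16:50-20:05.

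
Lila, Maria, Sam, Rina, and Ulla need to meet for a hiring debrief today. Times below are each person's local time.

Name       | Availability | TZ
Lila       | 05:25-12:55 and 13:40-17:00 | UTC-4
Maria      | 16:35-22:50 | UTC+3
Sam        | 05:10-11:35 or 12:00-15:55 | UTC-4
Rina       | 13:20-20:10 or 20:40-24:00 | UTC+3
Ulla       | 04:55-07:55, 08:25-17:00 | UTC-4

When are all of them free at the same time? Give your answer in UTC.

13:35-15:35, 16:00-16:55, 17:40-19:50

Lila in UTC: 09:25-16:55, 17:40-21:00 (add 4h to convert from UTC-4).
Maria in UTC: 13:35-19:50 (subtract 3h to convert from UTC+3).
Sam in UTC: 09:10-15:35, 16:00-19:55 (add 4h to convert from UTC-4).
Rina in UTC: 10:20-17:10, 17:40-21:00 (subtract 3h to convert from UTC+3).
Ulla in UTC: 08:55-11:55, 12:25-21:00 (add 4h to convert from UTC-4).
Lila ∩ Maria: 13:35-16:55, 17:40-19:50.
Lila ∩ Maria ∩ Sam: 13:35-15:35, 16:00-16:55, 17:40-19:50.
Lila ∩ Maria ∩ Sam ∩ Rina: 13:35-15:35, 16:00-16:55, 17:40-19:50.
Lila ∩ Maria ∩ Sam ∩ Rina ∩ Ulla: 13:35-15:35, 16:00-16:55, 17:40-19:50.
Those are the intersection windows.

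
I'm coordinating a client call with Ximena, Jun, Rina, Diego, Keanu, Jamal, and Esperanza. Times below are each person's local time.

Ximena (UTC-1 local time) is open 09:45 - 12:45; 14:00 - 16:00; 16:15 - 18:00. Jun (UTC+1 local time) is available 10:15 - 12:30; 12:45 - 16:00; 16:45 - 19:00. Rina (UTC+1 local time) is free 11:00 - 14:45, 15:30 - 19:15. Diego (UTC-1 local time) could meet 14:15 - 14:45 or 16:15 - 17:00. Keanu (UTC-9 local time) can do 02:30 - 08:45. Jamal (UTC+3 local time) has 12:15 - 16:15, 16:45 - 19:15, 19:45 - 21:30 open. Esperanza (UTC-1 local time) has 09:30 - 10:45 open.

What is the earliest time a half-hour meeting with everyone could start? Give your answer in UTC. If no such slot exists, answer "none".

Ximena in UTC: 10:45-13:45, 15:00-17:00, 17:15-19:00 (add 1h to convert from UTC-1).
Jun in UTC: 09:15-11:30, 11:45-15:00, 15:45-18:00 (subtract 1h to convert from UTC+1).
Rina in UTC: 10:00-13:45, 14:30-18:15 (subtract 1h to convert from UTC+1).
Diego in UTC: 15:15-15:45, 17:15-18:00 (add 1h to convert from UTC-1).
Keanu in UTC: 11:30-17:45 (add 9h to convert from UTC-9).
Jamal in UTC: 09:15-13:15, 13:45-16:15, 16:45-18:30 (subtract 3h to convert from UTC+3).
Esperanza in UTC: 10:30-11:45 (add 1h to convert from UTC-1).
Ximena ∩ Jun: 10:45-11:30, 11:45-13:45, 15:45-17:00, 17:15-18:00.
Ximena ∩ Jun ∩ Rina: 10:45-11:30, 11:45-13:45, 15:45-17:00, 17:15-18:00.
Ximena ∩ Jun ∩ Rina ∩ Diego: 17:15-18:00.
Ximena ∩ Jun ∩ Rina ∩ Diego ∩ Keanu: 17:15-17:45.
Ximena ∩ Jun ∩ Rina ∩ Diego ∩ Keanu ∩ Jamal: 17:15-17:45.
Ximena ∩ Jun ∩ Rina ∩ Diego ∩ Keanu ∩ Jamal ∩ Esperanza: ∅.
There is no time when everyone is free.
No common window is at least 30 minutes long.

none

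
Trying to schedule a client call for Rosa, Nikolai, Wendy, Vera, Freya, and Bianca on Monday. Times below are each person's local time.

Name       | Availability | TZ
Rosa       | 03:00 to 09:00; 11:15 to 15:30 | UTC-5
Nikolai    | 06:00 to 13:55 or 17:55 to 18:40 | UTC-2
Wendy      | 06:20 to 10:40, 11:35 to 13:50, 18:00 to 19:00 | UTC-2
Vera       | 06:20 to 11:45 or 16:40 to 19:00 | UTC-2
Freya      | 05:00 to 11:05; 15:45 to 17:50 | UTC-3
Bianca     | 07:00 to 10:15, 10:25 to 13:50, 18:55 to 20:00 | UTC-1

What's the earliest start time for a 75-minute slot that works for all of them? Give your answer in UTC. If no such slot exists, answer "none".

Rosa in UTC: 08:00-14:00, 16:15-20:30 (add 5h to convert from UTC-5).
Nikolai in UTC: 08:00-15:55, 19:55-20:40 (add 2h to convert from UTC-2).
Wendy in UTC: 08:20-12:40, 13:35-15:50, 20:00-21:00 (add 2h to convert from UTC-2).
Vera in UTC: 08:20-13:45, 18:40-21:00 (add 2h to convert from UTC-2).
Freya in UTC: 08:00-14:05, 18:45-20:50 (add 3h to convert from UTC-3).
Bianca in UTC: 08:00-11:15, 11:25-14:50, 19:55-21:00 (add 1h to convert from UTC-1).
Rosa ∩ Nikolai: 08:00-14:00, 19:55-20:30.
Rosa ∩ Nikolai ∩ Wendy: 08:20-12:40, 13:35-14:00, 20:00-20:30.
Rosa ∩ Nikolai ∩ Wendy ∩ Vera: 08:20-12:40, 13:35-13:45, 20:00-20:30.
Rosa ∩ Nikolai ∩ Wendy ∩ Vera ∩ Freya: 08:20-12:40, 13:35-13:45, 20:00-20:30.
Rosa ∩ Nikolai ∩ Wendy ∩ Vera ∩ Freya ∩ Bianca: 08:20-11:15, 11:25-12:40, 13:35-13:45, 20:00-20:30.
So the common availability across everyone is 08:20-11:15, 11:25-12:40, 13:35-13:45, 20:00-20:30.
The first common window of at least 75 minutes is 08:20-11:15, so the earliest start is 08:20.

08:20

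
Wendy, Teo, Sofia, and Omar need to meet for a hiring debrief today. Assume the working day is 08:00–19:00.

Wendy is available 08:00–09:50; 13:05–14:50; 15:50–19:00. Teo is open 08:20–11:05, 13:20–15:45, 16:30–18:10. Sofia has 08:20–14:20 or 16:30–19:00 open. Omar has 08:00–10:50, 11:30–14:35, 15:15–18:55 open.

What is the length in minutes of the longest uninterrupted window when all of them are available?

100

Wendy ∩ Teo: 08:20-09:50, 13:20-14:50, 16:30-18:10.
Wendy ∩ Teo ∩ Sofia: 08:20-09:50, 13:20-14:20, 16:30-18:10.
Wendy ∩ Teo ∩ Sofia ∩ Omar: 08:20-09:50, 13:20-14:20, 16:30-18:10.
The longest is 16:30-18:10 at 100 minutes.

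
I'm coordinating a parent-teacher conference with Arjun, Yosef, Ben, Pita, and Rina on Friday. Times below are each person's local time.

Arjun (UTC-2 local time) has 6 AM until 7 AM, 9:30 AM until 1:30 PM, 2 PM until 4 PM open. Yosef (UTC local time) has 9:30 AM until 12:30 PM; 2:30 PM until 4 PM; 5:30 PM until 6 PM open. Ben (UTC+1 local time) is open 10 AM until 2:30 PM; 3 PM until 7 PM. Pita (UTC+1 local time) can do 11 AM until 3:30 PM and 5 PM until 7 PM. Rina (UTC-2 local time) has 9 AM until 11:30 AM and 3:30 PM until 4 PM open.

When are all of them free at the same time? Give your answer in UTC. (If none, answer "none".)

Arjun in UTC: 08:00-09:00, 11:30-15:30, 16:00-18:00 (add 2h to convert from UTC-2).
Yosef in UTC: 09:30-12:30, 14:30-16:00, 17:30-18:00.
Ben in UTC: 09:00-13:30, 14:00-18:00 (subtract 1h to convert from UTC+1).
Pita in UTC: 10:00-14:30, 16:00-18:00 (subtract 1h to convert from UTC+1).
Rina in UTC: 11:00-13:30, 17:30-18:00 (add 2h to convert from UTC-2).
Arjun ∩ Yosef: 11:30-12:30, 14:30-15:30, 17:30-18:00.
Arjun ∩ Yosef ∩ Ben: 11:30-12:30, 14:30-15:30, 17:30-18:00.
Arjun ∩ Yosef ∩ Ben ∩ Pita: 11:30-12:30, 17:30-18:00.
Arjun ∩ Yosef ∩ Ben ∩ Pita ∩ Rina: 11:30-12:30, 17:30-18:00.

11:30-12:30, 17:30-18:00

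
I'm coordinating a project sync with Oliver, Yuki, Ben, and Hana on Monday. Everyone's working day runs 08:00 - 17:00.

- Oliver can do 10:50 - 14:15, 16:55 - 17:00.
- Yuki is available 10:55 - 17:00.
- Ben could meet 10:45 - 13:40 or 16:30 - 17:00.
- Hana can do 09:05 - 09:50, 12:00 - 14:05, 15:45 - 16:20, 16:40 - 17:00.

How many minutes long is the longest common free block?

Oliver ∩ Yuki: 10:55-14:15, 16:55-17:00.
Oliver ∩ Yuki ∩ Ben: 10:55-13:40, 16:55-17:00.
Oliver ∩ Yuki ∩ Ben ∩ Hana: 12:00-13:40, 16:55-17:00.
Those are the intersection windows.
The longest is 12:00-13:40 at 100 minutes.

100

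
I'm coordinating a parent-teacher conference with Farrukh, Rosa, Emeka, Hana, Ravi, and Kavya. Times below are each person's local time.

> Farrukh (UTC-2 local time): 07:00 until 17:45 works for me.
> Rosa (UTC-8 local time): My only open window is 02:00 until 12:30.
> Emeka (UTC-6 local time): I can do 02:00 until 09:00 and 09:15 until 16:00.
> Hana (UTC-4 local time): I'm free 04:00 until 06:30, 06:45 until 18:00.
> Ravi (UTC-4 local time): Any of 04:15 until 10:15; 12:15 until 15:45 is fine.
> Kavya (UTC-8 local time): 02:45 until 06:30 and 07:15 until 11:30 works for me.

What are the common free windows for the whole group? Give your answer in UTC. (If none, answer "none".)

10:45-14:15, 16:15-19:30

Farrukh in UTC: 09:00-19:45 (add 2h to convert from UTC-2).
Rosa in UTC: 10:00-20:30 (add 8h to convert from UTC-8).
Emeka in UTC: 08:00-15:00, 15:15-22:00 (add 6h to convert from UTC-6).
Hana in UTC: 08:00-10:30, 10:45-22:00 (add 4h to convert from UTC-4).
Ravi in UTC: 08:15-14:15, 16:15-19:45 (add 4h to convert from UTC-4).
Kavya in UTC: 10:45-14:30, 15:15-19:30 (add 8h to convert from UTC-8).
Farrukh ∩ Rosa: 10:00-19:45.
Farrukh ∩ Rosa ∩ Emeka: 10:00-15:00, 15:15-19:45.
Farrukh ∩ Rosa ∩ Emeka ∩ Hana: 10:00-10:30, 10:45-15:00, 15:15-19:45.
Farrukh ∩ Rosa ∩ Emeka ∩ Hana ∩ Ravi: 10:00-10:30, 10:45-14:15, 16:15-19:45.
Farrukh ∩ Rosa ∩ Emeka ∩ Hana ∩ Ravi ∩ Kavya: 10:45-14:15, 16:15-19:30.
Those are the intersection windows.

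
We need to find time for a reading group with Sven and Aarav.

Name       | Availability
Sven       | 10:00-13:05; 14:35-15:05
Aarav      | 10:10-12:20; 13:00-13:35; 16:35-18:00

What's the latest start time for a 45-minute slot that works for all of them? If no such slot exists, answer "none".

11:35

Sven ∩ Aarav: 10:10-12:20, 13:00-13:05.
The last common window of at least 45 minutes is 10:10-12:20; a 45-minute meeting can start as late as 11:35 and still end by 12:20.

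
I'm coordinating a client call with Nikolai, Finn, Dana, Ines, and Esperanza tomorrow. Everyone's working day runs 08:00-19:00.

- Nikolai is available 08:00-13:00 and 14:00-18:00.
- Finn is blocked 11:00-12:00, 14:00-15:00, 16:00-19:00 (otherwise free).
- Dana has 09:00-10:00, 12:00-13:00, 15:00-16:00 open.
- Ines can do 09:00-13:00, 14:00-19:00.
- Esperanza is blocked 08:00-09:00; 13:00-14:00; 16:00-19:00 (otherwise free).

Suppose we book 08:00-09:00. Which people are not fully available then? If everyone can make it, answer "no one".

Dana, Esperanza, Ines

Nikolai free: 08:00-13:00, 14:00-18:00.
Finn free: 08:00-11:00, 12:00-14:00, 15:00-16:00 (invert busy blocks within the working day).
Dana free: 09:00-10:00, 12:00-13:00, 15:00-16:00.
Ines free: 09:00-13:00, 14:00-19:00.
Esperanza free: 09:00-13:00, 14:00-16:00 (invert busy blocks within the working day).
Nikolai: free for 08:00-09:00. Finn: free for 08:00-09:00. Dana: not fully free for 08:00-09:00. Ines: not fully free for 08:00-09:00. Esperanza: not fully free for 08:00-09:00.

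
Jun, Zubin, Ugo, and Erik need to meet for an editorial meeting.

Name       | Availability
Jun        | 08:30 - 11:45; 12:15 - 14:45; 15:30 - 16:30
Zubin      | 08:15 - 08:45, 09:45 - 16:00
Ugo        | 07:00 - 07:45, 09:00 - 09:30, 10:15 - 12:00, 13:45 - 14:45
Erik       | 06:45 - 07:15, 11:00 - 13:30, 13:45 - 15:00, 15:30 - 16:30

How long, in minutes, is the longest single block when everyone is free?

Jun ∩ Zubin: 08:30-08:45, 09:45-11:45, 12:15-14:45, 15:30-16:00.
Jun ∩ Zubin ∩ Ugo: 10:15-11:45, 13:45-14:45.
Jun ∩ Zubin ∩ Ugo ∩ Erik: 11:00-11:45, 13:45-14:45.
The longest is 13:45-14:45 at 60 minutes.

60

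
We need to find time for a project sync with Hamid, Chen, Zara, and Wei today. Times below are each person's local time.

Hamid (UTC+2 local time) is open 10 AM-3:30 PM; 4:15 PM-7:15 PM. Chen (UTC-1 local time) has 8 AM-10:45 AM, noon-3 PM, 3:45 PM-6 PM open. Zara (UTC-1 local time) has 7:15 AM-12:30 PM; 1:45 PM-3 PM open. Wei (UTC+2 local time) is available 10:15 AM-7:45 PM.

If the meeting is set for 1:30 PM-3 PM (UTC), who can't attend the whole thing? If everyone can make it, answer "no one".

Hamid in UTC: 08:00-13:30, 14:15-17:15 (subtract 2h to convert from UTC+2).
Chen in UTC: 09:00-11:45, 13:00-16:00, 16:45-19:00 (add 1h to convert from UTC-1).
Zara in UTC: 08:15-13:30, 14:45-16:00 (add 1h to convert from UTC-1).
Wei in UTC: 08:15-17:45 (subtract 2h to convert from UTC+2).
Hamid: not fully free for 13:30-15:00. Chen: free for 13:30-15:00. Zara: not fully free for 13:30-15:00. Wei: free for 13:30-15:00.

Hamid, Zara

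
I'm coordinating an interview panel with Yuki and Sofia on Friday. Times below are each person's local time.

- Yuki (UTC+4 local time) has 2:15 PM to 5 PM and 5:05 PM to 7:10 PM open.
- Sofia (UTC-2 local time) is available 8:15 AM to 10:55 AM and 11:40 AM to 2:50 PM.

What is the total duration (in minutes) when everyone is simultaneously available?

250

Yuki in UTC: 10:15-13:00, 13:05-15:10 (subtract 4h to convert from UTC+4).
Sofia in UTC: 10:15-12:55, 13:40-16:50 (add 2h to convert from UTC-2).
Yuki ∩ Sofia: 10:15-12:55, 13:40-15:10.
Summing the common windows: 160 + 90 = 250 minutes.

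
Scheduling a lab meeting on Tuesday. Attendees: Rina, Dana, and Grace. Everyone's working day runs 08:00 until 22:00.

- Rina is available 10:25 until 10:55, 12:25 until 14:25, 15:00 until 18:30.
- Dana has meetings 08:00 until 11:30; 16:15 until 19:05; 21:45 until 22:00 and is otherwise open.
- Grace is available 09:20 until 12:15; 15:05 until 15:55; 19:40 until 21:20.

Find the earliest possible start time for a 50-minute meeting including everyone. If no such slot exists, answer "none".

15:05

Rina free: 10:25-10:55, 12:25-14:25, 15:00-18:30.
Dana free: 11:30-16:15, 19:05-21:45 (invert busy blocks within the working day).
Grace free: 09:20-12:15, 15:05-15:55, 19:40-21:20.
Rina ∩ Dana: 12:25-14:25, 15:00-16:15.
Rina ∩ Dana ∩ Grace: 15:05-15:55.
The first common window of at least 50 minutes is 15:05-15:55, so the earliest start is 15:05.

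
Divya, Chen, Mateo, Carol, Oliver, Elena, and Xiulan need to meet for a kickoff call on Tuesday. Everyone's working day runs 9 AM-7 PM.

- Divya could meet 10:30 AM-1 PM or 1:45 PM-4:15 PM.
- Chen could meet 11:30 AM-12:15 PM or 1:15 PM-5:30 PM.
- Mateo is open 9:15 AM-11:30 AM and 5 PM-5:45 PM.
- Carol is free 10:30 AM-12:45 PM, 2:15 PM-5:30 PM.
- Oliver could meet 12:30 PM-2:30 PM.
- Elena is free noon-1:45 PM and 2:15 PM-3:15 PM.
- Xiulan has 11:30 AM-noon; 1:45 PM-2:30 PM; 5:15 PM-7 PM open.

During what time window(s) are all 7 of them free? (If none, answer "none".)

Divya ∩ Chen: 11:30-12:15, 13:45-16:15.
Divya ∩ Chen ∩ Mateo: ∅.
Divya ∩ Chen ∩ Mateo ∩ Carol: ∅.
Divya ∩ Chen ∩ Mateo ∩ Carol ∩ Oliver: ∅.
Divya ∩ Chen ∩ Mateo ∩ Carol ∩ Oliver ∩ Elena: ∅.
Divya ∩ Chen ∩ Mateo ∩ Carol ∩ Oliver ∩ Elena ∩ Xiulan: ∅.
There is no time when everyone is free.

none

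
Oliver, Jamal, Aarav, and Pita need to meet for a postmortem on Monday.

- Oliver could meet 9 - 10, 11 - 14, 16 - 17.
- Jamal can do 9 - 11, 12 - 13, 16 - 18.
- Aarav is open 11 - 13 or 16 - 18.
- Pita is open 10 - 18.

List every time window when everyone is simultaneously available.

12:00-13:00, 16:00-17:00

Oliver ∩ Jamal: 09:00-10:00, 12:00-13:00, 16:00-17:00.
Oliver ∩ Jamal ∩ Aarav: 12:00-13:00, 16:00-17:00.
Oliver ∩ Jamal ∩ Aarav ∩ Pita: 12:00-13:00, 16:00-17:00.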